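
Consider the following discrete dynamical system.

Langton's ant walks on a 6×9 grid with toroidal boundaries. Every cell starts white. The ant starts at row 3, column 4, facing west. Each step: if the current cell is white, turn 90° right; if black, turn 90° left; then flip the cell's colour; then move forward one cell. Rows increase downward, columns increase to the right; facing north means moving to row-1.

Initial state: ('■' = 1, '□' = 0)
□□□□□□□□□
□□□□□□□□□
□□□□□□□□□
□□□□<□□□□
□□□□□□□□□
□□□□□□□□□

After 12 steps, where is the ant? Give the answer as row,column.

step 0: □□□□□□□□□
□□□□□□□□□
□□□□□□□□□
□□□□<□□□□
□□□□□□□□□
□□□□□□□□□
step 1: □□□□□□□□□
□□□□□□□□□
□□□□^□□□□
□□□□■□□□□
□□□□□□□□□
□□□□□□□□□
step 2: □□□□□□□□□
□□□□□□□□□
□□□□■>□□□
□□□□■□□□□
□□□□□□□□□
□□□□□□□□□
step 3: □□□□□□□□□
□□□□□□□□□
□□□□■■□□□
□□□□■v□□□
□□□□□□□□□
□□□□□□□□□
step 4: □□□□□□□□□
□□□□□□□□□
□□□□■■□□□
□□□□<■□□□
□□□□□□□□□
□□□□□□□□□
step 5: □□□□□□□□□
□□□□□□□□□
□□□□■■□□□
□□□□□■□□□
□□□□v□□□□
□□□□□□□□□
step 6: □□□□□□□□□
□□□□□□□□□
□□□□■■□□□
□□□□□■□□□
□□□<■□□□□
□□□□□□□□□
step 7: □□□□□□□□□
□□□□□□□□□
□□□□■■□□□
□□□^□■□□□
□□□■■□□□□
□□□□□□□□□
step 8: □□□□□□□□□
□□□□□□□□□
□□□□■■□□□
□□□■>■□□□
□□□■■□□□□
□□□□□□□□□
step 9: □□□□□□□□□
□□□□□□□□□
□□□□■■□□□
□□□■■■□□□
□□□■v□□□□
□□□□□□□□□
step 10: □□□□□□□□□
□□□□□□□□□
□□□□■■□□□
□□□■■■□□□
□□□■□>□□□
□□□□□□□□□
step 11: □□□□□□□□□
□□□□□□□□□
□□□□■■□□□
□□□■■■□□□
□□□■□■□□□
□□□□□v□□□
step 12: □□□□□□□□□
□□□□□□□□□
□□□□■■□□□
□□□■■■□□□
□□□■□■□□□
□□□□<■□□□

5,4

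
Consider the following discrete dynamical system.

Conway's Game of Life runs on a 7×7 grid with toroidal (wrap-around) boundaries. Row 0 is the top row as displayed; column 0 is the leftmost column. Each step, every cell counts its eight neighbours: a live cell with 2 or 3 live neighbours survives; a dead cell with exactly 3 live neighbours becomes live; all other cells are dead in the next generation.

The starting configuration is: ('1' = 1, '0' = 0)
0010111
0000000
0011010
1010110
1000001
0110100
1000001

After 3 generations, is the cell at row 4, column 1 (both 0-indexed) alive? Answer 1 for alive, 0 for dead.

1

k=0  0010111
0000000
0011010
1010110
1000001
0110100
1000001
k=1  1000011
0010001
0111011
1010110
1010101
0100010
1010101
k=2  0001000
0011100
0000000
0000000
1010100
0010100
0000100
k=3  0010000
0011100
0001000
0000000
0100000
0100110
0000100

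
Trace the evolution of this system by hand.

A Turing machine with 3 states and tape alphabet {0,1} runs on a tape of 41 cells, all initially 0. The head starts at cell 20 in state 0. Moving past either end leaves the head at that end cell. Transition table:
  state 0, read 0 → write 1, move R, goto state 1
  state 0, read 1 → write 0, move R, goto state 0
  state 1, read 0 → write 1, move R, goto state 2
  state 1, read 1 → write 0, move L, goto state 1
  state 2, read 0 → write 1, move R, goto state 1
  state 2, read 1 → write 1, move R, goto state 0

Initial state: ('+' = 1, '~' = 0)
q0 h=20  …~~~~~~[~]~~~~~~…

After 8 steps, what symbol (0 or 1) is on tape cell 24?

1

step 0: q0 h=20  …~~~~~~[~]~~~~~~…
step 1: q1 h=21  …~~~~~+[~]~~~~~~…
step 2: q2 h=22  …~~~~++[~]~~~~~~…
step 3: q1 h=23  …~~~+++[~]~~~~~~…
step 4: q2 h=24  …~~++++[~]~~~~~~…
step 5: q1 h=25  …~+++++[~]~~~~~~…
step 6: q2 h=26  …++++++[~]~~~~~~…
step 7: q1 h=27  …++++++[~]~~~~~~…
step 8: q2 h=28  …++++++[~]~~~~~~…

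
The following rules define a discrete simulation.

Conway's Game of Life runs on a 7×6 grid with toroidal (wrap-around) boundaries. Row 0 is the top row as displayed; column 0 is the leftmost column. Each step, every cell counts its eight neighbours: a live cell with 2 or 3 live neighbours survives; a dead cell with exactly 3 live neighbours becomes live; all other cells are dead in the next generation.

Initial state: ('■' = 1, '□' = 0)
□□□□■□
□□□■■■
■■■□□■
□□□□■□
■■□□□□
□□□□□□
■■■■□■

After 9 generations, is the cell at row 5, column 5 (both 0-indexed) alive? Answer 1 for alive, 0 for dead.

step 0: □□□□■□
□□□■■■
■■■□□■
□□□□■□
■■□□□□
□□□□□□
■■■■□■
step 1: □■□□□□
□■■■□□
■■■□□□
□□■□□□
□□□□□□
□□□□□■
■■■■■■
step 2: □□□□□■
□□□■□□
■□□□□□
□□■□□□
□□□□□□
□■■■□■
□■■■■■
step 3: ■□□□□■
□□□□□□
□□□□□□
□□□□□□
□■□■□□
□■□□□■
□■□□□■
step 4: ■□□□□■
□□□□□□
□□□□□□
□□□□□□
■□■□□□
□■□□■□
□■□□■■
step 5: ■□□□■■
□□□□□□
□□□□□□
□□□□□□
□■□□□□
□■■■■□
□■□□■□
step 6: ■□□□■■
□□□□□■
□□□□□□
□□□□□□
□■□■□□
■■□■■□
□■□□□□
step 7: ■□□□■■
■□□□■■
□□□□□□
□□□□□□
■■□■■□
■■□■■□
□■■■□□
step 8: □□■□□□
■□□□■□
□□□□□■
□□□□□□
■■□■■□
□□□□□□
□□□□□□
step 9: □□□□□□
□□□□□■
□□□□□■
■□□□■■
□□□□□□
□□□□□□
□□□□□□

0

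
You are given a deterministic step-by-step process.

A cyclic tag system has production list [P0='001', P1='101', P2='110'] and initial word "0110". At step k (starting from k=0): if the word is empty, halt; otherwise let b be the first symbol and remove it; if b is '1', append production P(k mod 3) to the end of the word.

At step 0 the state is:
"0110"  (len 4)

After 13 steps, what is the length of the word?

0) "0110"  (len 4)
1) "110"  (len 3)
2) "10101"  (len 5)
3) "0101110"  (len 7)
4) "101110"  (len 6)
5) "01110101"  (len 8)
6) "1110101"  (len 7)
7) "110101001"  (len 9)
8) "10101001101"  (len 11)
9) "0101001101110"  (len 13)
10) "101001101110"  (len 12)
11) "01001101110101"  (len 14)
12) "1001101110101"  (len 13)
13) "001101110101001"  (len 15)

15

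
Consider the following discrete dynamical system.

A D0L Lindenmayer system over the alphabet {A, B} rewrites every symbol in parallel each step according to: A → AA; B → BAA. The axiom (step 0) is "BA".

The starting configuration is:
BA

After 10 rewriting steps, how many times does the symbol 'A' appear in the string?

3070

gen 0: BA
gen 1: BAAAA
gen 2: BAAAAAAAAAA
gen 3: BAAAAAAAAAAAAAAAAAAAAAA
gen 4: BAAAAAAAAAAAAAAAAAAAAAAAAAAAAAAAAAAAAAAAAAAAAAA
gen 5: BAAAAAAAAAAAAAAAAAAAAAAAAAAAAAAAAAAAAAAAAAAAAAAAAAAAAAAAAAAAAAAAAAAAAAAAAAAAAAAAAAAAAAAAAAAAAAA
gen 6: BAAAAAAAAAAAAAAAAAAAAAAAAAAAAAAAAAAAAAAAAAAAAAAAAAAAAAAAAA…AAAAAAAAAAAAAAAAAAAAAAAAAAAAAAAAAAAAAAAAAAAAAAAAAAAAAAAAAA  (len 191)
gen 7: BAAAAAAAAAAAAAAAAAAAAAAAAAAAAAAAAAAAAAAAAAAAAAAAAAAAAAAAAA…AAAAAAAAAAAAAAAAAAAAAAAAAAAAAAAAAAAAAAAAAAAAAAAAAAAAAAAAAA  (len 383)
gen 8: BAAAAAAAAAAAAAAAAAAAAAAAAAAAAAAAAAAAAAAAAAAAAAAAAAAAAAAAAA…AAAAAAAAAAAAAAAAAAAAAAAAAAAAAAAAAAAAAAAAAAAAAAAAAAAAAAAAAA  (len 767)
gen 9: BAAAAAAAAAAAAAAAAAAAAAAAAAAAAAAAAAAAAAAAAAAAAAAAAAAAAAAAAA…AAAAAAAAAAAAAAAAAAAAAAAAAAAAAAAAAAAAAAAAAAAAAAAAAAAAAAAAAA  (len 1535)
gen 10: BAAAAAAAAAAAAAAAAAAAAAAAAAAAAAAAAAAAAAAAAAAAAAAAAAAAAAAAAA…AAAAAAAAAAAAAAAAAAAAAAAAAAAAAAAAAAAAAAAAAAAAAAAAAAAAAAAAAA  (len 3071)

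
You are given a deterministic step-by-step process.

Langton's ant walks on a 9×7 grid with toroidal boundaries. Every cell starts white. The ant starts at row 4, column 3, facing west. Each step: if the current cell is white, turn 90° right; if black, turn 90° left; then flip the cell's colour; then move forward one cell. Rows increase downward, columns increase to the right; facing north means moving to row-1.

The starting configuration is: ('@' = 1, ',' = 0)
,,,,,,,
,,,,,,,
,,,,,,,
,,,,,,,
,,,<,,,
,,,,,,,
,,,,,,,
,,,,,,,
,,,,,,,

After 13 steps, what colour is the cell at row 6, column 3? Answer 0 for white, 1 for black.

0) ,,,,,,,
,,,,,,,
,,,,,,,
,,,,,,,
,,,<,,,
,,,,,,,
,,,,,,,
,,,,,,,
,,,,,,,
1) ,,,,,,,
,,,,,,,
,,,,,,,
,,,^,,,
,,,@,,,
,,,,,,,
,,,,,,,
,,,,,,,
,,,,,,,
2) ,,,,,,,
,,,,,,,
,,,,,,,
,,,@>,,
,,,@,,,
,,,,,,,
,,,,,,,
,,,,,,,
,,,,,,,
3) ,,,,,,,
,,,,,,,
,,,,,,,
,,,@@,,
,,,@v,,
,,,,,,,
,,,,,,,
,,,,,,,
,,,,,,,
4) ,,,,,,,
,,,,,,,
,,,,,,,
,,,@@,,
,,,<@,,
,,,,,,,
,,,,,,,
,,,,,,,
,,,,,,,
5) ,,,,,,,
,,,,,,,
,,,,,,,
,,,@@,,
,,,,@,,
,,,v,,,
,,,,,,,
,,,,,,,
,,,,,,,
6) ,,,,,,,
,,,,,,,
,,,,,,,
,,,@@,,
,,,,@,,
,,<@,,,
,,,,,,,
,,,,,,,
,,,,,,,
7) ,,,,,,,
,,,,,,,
,,,,,,,
,,,@@,,
,,^,@,,
,,@@,,,
,,,,,,,
,,,,,,,
,,,,,,,
8) ,,,,,,,
,,,,,,,
,,,,,,,
,,,@@,,
,,@>@,,
,,@@,,,
,,,,,,,
,,,,,,,
,,,,,,,
9) ,,,,,,,
,,,,,,,
,,,,,,,
,,,@@,,
,,@@@,,
,,@v,,,
,,,,,,,
,,,,,,,
,,,,,,,
10) ,,,,,,,
,,,,,,,
,,,,,,,
,,,@@,,
,,@@@,,
,,@,>,,
,,,,,,,
,,,,,,,
,,,,,,,
11) ,,,,,,,
,,,,,,,
,,,,,,,
,,,@@,,
,,@@@,,
,,@,@,,
,,,,v,,
,,,,,,,
,,,,,,,
12) ,,,,,,,
,,,,,,,
,,,,,,,
,,,@@,,
,,@@@,,
,,@,@,,
,,,<@,,
,,,,,,,
,,,,,,,
13) ,,,,,,,
,,,,,,,
,,,,,,,
,,,@@,,
,,@@@,,
,,@^@,,
,,,@@,,
,,,,,,,
,,,,,,,

1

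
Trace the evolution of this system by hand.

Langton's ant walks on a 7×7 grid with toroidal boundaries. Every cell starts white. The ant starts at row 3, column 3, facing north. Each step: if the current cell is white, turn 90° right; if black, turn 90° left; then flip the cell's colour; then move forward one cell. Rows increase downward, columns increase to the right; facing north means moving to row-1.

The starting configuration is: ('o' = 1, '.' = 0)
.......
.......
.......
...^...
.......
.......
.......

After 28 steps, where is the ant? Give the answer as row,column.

5,1

k=0  .......
.......
.......
...^...
.......
.......
.......
k=1  .......
.......
.......
...o>..
.......
.......
.......
k=2  .......
.......
.......
...oo..
....v..
.......
.......
k=3  .......
.......
.......
...oo..
...<o..
.......
.......
k=4  .......
.......
.......
...^o..
...oo..
.......
.......
k=5  .......
.......
.......
..<.o..
...oo..
.......
.......
k=6  .......
.......
..^....
..o.o..
...oo..
.......
.......
k=7  .......
.......
..o>...
..o.o..
...oo..
.......
.......
k=8  .......
.......
..oo...
..ovo..
...oo..
.......
.......
k=9  .......
.......
..oo...
..<oo..
...oo..
.......
.......
k=10  .......
.......
..oo...
...oo..
..voo..
.......
.......
k=11  .......
.......
..oo...
...oo..
.<ooo..
.......
.......
k=12  .......
.......
..oo...
.^.oo..
.oooo..
.......
.......
k=13  .......
.......
..oo...
.o>oo..
.oooo..
.......
.......
k=14  .......
.......
..oo...
.oooo..
.ovoo..
.......
.......
k=15  .......
.......
..oo...
.oooo..
.o.>o..
.......
.......
k=16  .......
.......
..oo...
.oo^o..
.o..o..
.......
.......
k=17  .......
.......
..oo...
.o<.o..
.o..o..
.......
.......
k=18  .......
.......
..oo...
.o..o..
.ov.o..
.......
.......
k=19  .......
.......
..oo...
.o..o..
.<o.o..
.......
.......
k=20  .......
.......
..oo...
.o..o..
..o.o..
.v.....
.......
k=21  .......
.......
..oo...
.o..o..
..o.o..
<o.....
.......
k=22  .......
.......
..oo...
.o..o..
^.o.o..
oo.....
.......
k=23  .......
.......
..oo...
.o..o..
o>o.o..
oo.....
.......
k=24  .......
.......
..oo...
.o..o..
ooo.o..
ov.....
.......
k=25  .......
.......
..oo...
.o..o..
ooo.o..
o.>....
.......
k=26  .......
.......
..oo...
.o..o..
ooo.o..
o.o....
..v....
k=27  .......
.......
..oo...
.o..o..
ooo.o..
o.o....
.<o....
k=28  .......
.......
..oo...
.o..o..
ooo.o..
o^o....
.oo....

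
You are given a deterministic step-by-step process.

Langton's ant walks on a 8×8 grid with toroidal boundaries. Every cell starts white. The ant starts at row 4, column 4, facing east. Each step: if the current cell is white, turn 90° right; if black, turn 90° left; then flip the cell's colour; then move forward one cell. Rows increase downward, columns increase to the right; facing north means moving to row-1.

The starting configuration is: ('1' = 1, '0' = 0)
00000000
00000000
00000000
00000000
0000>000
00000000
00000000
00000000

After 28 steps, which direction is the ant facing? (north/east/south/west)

[0] 00000000
00000000
00000000
00000000
0000>000
00000000
00000000
00000000
[1] 00000000
00000000
00000000
00000000
00001000
0000v000
00000000
00000000
[2] 00000000
00000000
00000000
00000000
00001000
000<1000
00000000
00000000
[3] 00000000
00000000
00000000
00000000
000^1000
00011000
00000000
00000000
[4] 00000000
00000000
00000000
00000000
0001>000
00011000
00000000
00000000
[5] 00000000
00000000
00000000
0000^000
00010000
00011000
00000000
00000000
[6] 00000000
00000000
00000000
00001>00
00010000
00011000
00000000
00000000
[7] 00000000
00000000
00000000
00001100
00010v00
00011000
00000000
00000000
[8] 00000000
00000000
00000000
00001100
0001<100
00011000
00000000
00000000
[9] 00000000
00000000
00000000
0000^100
00011100
00011000
00000000
00000000
[10] 00000000
00000000
00000000
000<0100
00011100
00011000
00000000
00000000
[11] 00000000
00000000
000^0000
00010100
00011100
00011000
00000000
00000000
[12] 00000000
00000000
0001>000
00010100
00011100
00011000
00000000
00000000
[13] 00000000
00000000
00011000
0001v100
00011100
00011000
00000000
00000000
[14] 00000000
00000000
00011000
000<1100
00011100
00011000
00000000
00000000
[15] 00000000
00000000
00011000
00001100
000v1100
00011000
00000000
00000000
[16] 00000000
00000000
00011000
00001100
0000>100
00011000
00000000
00000000
[17] 00000000
00000000
00011000
0000^100
00000100
00011000
00000000
00000000
[18] 00000000
00000000
00011000
000<0100
00000100
00011000
00000000
00000000
[19] 00000000
00000000
000^1000
00010100
00000100
00011000
00000000
00000000
[20] 00000000
00000000
00<01000
00010100
00000100
00011000
00000000
00000000
[21] 00000000
00^00000
00101000
00010100
00000100
00011000
00000000
00000000
[22] 00000000
001>0000
00101000
00010100
00000100
00011000
00000000
00000000
[23] 00000000
00110000
001v1000
00010100
00000100
00011000
00000000
00000000
[24] 00000000
00110000
00<11000
00010100
00000100
00011000
00000000
00000000
[25] 00000000
00110000
00011000
00v10100
00000100
00011000
00000000
00000000
[26] 00000000
00110000
00011000
0<110100
00000100
00011000
00000000
00000000
[27] 00000000
00110000
0^011000
01110100
00000100
00011000
00000000
00000000
[28] 00000000
00110000
01>11000
01110100
00000100
00011000
00000000
00000000

east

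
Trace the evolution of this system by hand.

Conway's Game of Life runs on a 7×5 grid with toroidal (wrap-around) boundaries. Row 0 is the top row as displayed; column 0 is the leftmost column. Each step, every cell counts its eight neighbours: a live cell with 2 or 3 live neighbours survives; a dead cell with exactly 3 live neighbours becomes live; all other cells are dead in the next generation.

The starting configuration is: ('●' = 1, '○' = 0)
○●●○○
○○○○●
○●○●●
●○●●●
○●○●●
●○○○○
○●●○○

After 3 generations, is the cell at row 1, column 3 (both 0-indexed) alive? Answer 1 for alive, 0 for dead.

1

[0] ○●●○○
○○○○●
○●○●●
●○●●●
○●○●●
●○○○○
○●●○○
[1] ●●●●○
○●○○●
○●○○○
○○○○○
○●○○○
●○○●●
●○●○○
[2] ○○○●○
○○○●●
●○○○○
○○○○○
●○○○●
●○●●●
○○○○○
[3] ○○○●●
○○○●●
○○○○●
●○○○●
●●○○○
●●○●○
○○●○○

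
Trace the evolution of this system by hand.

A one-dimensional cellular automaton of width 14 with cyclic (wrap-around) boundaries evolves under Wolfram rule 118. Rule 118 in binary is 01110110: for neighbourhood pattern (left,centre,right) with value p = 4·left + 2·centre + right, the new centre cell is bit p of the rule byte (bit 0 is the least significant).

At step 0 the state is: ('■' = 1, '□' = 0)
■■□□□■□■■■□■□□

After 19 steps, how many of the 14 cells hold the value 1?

10

t=0: ■■□□□■□■■■□■□□
t=1: □■■□■■■□□■■■■■
t=2: ■□■■□□■■■□□□□■
t=3: ■■□■■■□□■■□□■□
t=4: □■■□□■■■□■■■■■
t=5: ■□■■■□□■■□□□□■
t=6: ■■□□■■■□■■□□■□
t=7: □■■■□□■■□■■■■■
t=8: ■□□■■■□■■□□□□■
t=9: ■■■□□■■□■■□□■□
t=10: □□■■■□■■□■■■■■
t=11: ■■□□■■□■■□□□□■
t=12: □■■■□■■□■■□□■□
t=13: ■□□■■□■■□■■■■■
t=14: ■■■□■■□■■□□□□□
t=15: □□■■□■■□■■□□□■
t=16: ■■□■■□■■□■■□■■
t=17: □■■□■■□■■□■■□□
t=18: ■□■■□■■□■■□■■□
t=19: ■■□■■□■■□■■□■■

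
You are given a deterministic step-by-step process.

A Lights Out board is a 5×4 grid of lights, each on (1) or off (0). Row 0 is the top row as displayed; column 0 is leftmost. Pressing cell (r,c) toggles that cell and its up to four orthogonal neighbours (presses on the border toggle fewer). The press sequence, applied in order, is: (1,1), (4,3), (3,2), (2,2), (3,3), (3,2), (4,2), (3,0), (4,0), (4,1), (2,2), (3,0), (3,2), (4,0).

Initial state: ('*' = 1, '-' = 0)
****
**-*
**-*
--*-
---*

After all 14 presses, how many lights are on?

gen 0: ****
**-*
**-*
--*-
---*
gen 1: *-**
--**
*--*
--*-
---*
gen 2: *-**
--**
*--*
--**
--*-
gen 3: *-**
--**
*-**
-*--
----
gen 4: *-**
---*
**--
-**-
----
gen 5: *-**
---*
**-*
-*-*
---*
gen 6: *-**
---*
****
--*-
--**
gen 7: *-**
---*
****
----
-*--
gen 8: *-**
---*
-***
**--
**--
gen 9: *-**
---*
-***
-*--
----
gen 10: *-**
---*
-***
----
***-
gen 11: *-**
--**
----
--*-
***-
gen 12: *-**
--**
*---
***-
-**-
gen 13: *-**
--**
*-*-
*--*
-*--
gen 14: *-**
--**
*-*-
---*
*---

9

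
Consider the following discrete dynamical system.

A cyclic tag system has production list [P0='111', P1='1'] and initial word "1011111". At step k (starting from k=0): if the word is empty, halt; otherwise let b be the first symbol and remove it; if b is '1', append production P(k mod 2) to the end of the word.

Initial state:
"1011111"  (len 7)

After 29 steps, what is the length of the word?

36

k=0  "1011111"  (len 7)
k=1  "011111111"  (len 9)
k=2  "11111111"  (len 8)
k=3  "1111111111"  (len 10)
k=4  "1111111111"  (len 10)
k=5  "111111111111"  (len 12)
k=6  "111111111111"  (len 12)
k=7  "11111111111111"  (len 14)
k=8  "11111111111111"  (len 14)
k=9  "1111111111111111"  (len 16)
k=10  "1111111111111111"  (len 16)
k=11  "111111111111111111"  (len 18)
k=12  "111111111111111111"  (len 18)
k=13  "11111111111111111111"  (len 20)
k=14  "11111111111111111111"  (len 20)
k=15  "1111111111111111111111"  (len 22)
k=16  "1111111111111111111111"  (len 22)
k=17  "111111111111111111111111"  (len 24)
k=18  "111111111111111111111111"  (len 24)
k=19  "11111111111111111111111111"  (len 26)
k=20  "11111111111111111111111111"  (len 26)
k=21  "1111111111111111111111111111"  (len 28)
k=22  "1111111111111111111111111111"  (len 28)
k=23  "111111111111111111111111111111"  (len 30)
k=24  "111111111111111111111111111111"  (len 30)
k=25  "11111111111111111111111111111111"  (len 32)
k=26  "11111111111111111111111111111111"  (len 32)
k=27  "1111111111111111111111111111111111"  (len 34)
k=28  "1111111111111111111111111111111111"  (len 34)
k=29  "111111111111111111111111111111111111"  (len 36)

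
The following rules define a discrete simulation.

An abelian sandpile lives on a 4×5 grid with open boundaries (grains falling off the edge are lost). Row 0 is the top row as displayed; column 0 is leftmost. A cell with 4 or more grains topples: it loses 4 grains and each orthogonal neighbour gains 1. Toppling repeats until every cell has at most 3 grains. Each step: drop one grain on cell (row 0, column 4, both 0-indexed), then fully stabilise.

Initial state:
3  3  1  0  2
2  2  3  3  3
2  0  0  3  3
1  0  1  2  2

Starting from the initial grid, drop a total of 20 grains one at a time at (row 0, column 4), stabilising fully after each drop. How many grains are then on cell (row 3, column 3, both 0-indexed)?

[0] 3  3  1  0  2
2  2  3  3  3
2  0  0  3  3
1  0  1  2  2
[1] 3  3  1  0  3
2  2  3  3  3
2  0  0  3  3
1  0  1  2  2
[2] 3  3  2  2  1
2  3  0  2  2
2  0  2  1  1
1  0  1  3  3
[3] 3  3  2  2  2
2  3  0  2  2
2  0  2  1  1
1  0  1  3  3
[4] 3  3  2  2  3
2  3  0  2  2
2  0  2  1  1
1  0  1  3  3
[5] 3  3  2  3  0
2  3  0  2  3
2  0  2  1  1
1  0  1  3  3
[6] 3  3  2  3  1
2  3  0  2  3
2  0  2  1  1
1  0  1  3  3
[7] 3  3  2  3  2
2  3  0  2  3
2  0  2  1  1
1  0  1  3  3
[8] 3  3  2  3  3
2  3  0  2  3
2  0  2  1  1
1  0  1  3  3
[9] 3  3  3  1  2
2  3  1  0  1
2  0  2  2  2
1  0  1  3  3
[10] 3  3  3  1  3
2  3  1  0  1
2  0  2  2  2
1  0  1  3  3
[11] 3  3  3  2  0
2  3  1  0  2
2  0  2  2  2
1  0  1  3  3
[12] 3  3  3  2  1
2  3  1  0  2
2  0  2  2  2
1  0  1  3  3
[13] 3  3  3  2  2
2  3  1  0  2
2  0  2  2  2
1  0  1  3  3
[14] 3  3  3  2  3
2  3  1  0  2
2  0  2  2  2
1  0  1  3  3
[15] 3  3  3  3  0
2  3  1  0  3
2  0  2  2  2
1  0  1  3  3
[16] 3  3  3  3  1
2  3  1  0  3
2  0  2  2  2
1  0  1  3  3
[17] 3  3  3  3  2
2  3  1  0  3
2  0  2  2  2
1  0  1  3  3
[18] 3  3  3  3  3
2  3  1  0  3
2  0  2  2  2
1  0  1  3  3
[19] 1  2  1  1  2
0  1  3  2  0
3  1  2  2  3
1  0  1  3  3
[20] 1  2  1  1  3
0  1  3  2  0
3  1  2  2  3
1  0  1  3  3

3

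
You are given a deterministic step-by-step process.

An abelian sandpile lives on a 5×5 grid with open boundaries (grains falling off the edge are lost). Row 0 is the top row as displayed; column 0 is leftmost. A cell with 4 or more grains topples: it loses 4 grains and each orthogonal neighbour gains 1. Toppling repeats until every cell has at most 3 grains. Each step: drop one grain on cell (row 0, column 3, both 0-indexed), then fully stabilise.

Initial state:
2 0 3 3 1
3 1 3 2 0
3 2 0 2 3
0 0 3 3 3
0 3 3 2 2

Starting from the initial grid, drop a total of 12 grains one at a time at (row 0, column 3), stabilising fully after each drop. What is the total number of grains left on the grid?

51

0) 2 0 3 3 1
3 1 3 2 0
3 2 0 2 3
0 0 3 3 3
0 3 3 2 2
1) 2 1 1 2 2
3 2 1 0 1
3 2 1 3 3
0 0 3 3 3
0 3 3 2 2
2) 2 1 1 3 2
3 2 1 0 1
3 2 1 3 3
0 0 3 3 3
0 3 3 2 2
3) 2 1 2 0 3
3 2 1 1 1
3 2 1 3 3
0 0 3 3 3
0 3 3 2 2
4) 2 1 2 1 3
3 2 1 1 1
3 2 1 3 3
0 0 3 3 3
0 3 3 2 2
5) 2 1 2 2 3
3 2 1 1 1
3 2 1 3 3
0 0 3 3 3
0 3 3 2 2
6) 2 1 2 3 3
3 2 1 1 1
3 2 1 3 3
0 0 3 3 3
0 3 3 2 2
7) 2 1 3 1 0
3 2 1 2 2
3 2 1 3 3
0 0 3 3 3
0 3 3 2 2
8) 2 1 3 2 0
3 2 1 2 2
3 2 1 3 3
0 0 3 3 3
0 3 3 2 2
9) 2 1 3 3 0
3 2 1 2 2
3 2 1 3 3
0 0 3 3 3
0 3 3 2 2
10) 2 2 0 1 1
3 2 2 3 2
3 2 1 3 3
0 0 3 3 3
0 3 3 2 2
11) 2 2 0 2 1
3 2 2 3 2
3 2 1 3 3
0 0 3 3 3
0 3 3 2 2
12) 2 2 0 3 1
3 2 2 3 2
3 2 1 3 3
0 0 3 3 3
0 3 3 2 2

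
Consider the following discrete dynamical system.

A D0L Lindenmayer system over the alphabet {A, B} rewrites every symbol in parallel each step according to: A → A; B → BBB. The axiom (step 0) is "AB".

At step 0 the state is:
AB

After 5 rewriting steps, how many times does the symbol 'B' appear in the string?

243

0) AB
1) ABBB
2) ABBBBBBBBB
3) ABBBBBBBBBBBBBBBBBBBBBBBBBBB
4) ABBBBBBBBBBBBBBBBBBBBBBBBBBBBBBBBBBBBBBBBBBBBBBBBBBBBBBBBBBBBBBBBBBBBBBBBBBBBBBBBB
5) ABBBBBBBBBBBBBBBBBBBBBBBBBBBBBBBBBBBBBBBBBBBBBBBBBBBBBBBBB…BBBBBBBBBBBBBBBBBBBBBBBBBBBBBBBBBBBBBBBBBBBBBBBBBBBBBBBBBB  (len 244)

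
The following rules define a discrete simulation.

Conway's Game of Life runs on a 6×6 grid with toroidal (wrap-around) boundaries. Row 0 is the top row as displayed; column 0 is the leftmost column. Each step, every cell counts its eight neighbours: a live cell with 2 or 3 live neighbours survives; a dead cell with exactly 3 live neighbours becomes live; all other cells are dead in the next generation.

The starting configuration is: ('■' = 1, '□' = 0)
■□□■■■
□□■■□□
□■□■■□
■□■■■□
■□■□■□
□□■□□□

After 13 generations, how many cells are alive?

4

k=0  ■□□■■■
□□■■□□
□■□■■□
■□■■■□
■□■□■□
□□■□□□
k=1  □■□□■■
■■□□□□
□■□□□■
■□□□□□
□□■□■□
■□■□□□
k=2  □□■□□■
□■■□■□
□■□□□■
■■□□□■
□□□■□■
■□■□■□
k=3  ■□■□■■
□■■■■■
□□□□■■
□■■□□■
□□■■□□
■■■□■□
k=4  □□□□□□
□■■□□□
□□□□□□
■■■□□■
□□□□■■
■□□□■□
k=5  □■□□□□
□□□□□□
□□□□□□
■■□□■■
□□□■■□
□□□□■□
k=6  □□□□□□
□□□□□□
■□□□□■
■□□■■■
■□□■□□
□□□■■□
k=7  □□□□□□
□□□□□□
■□□□□□
□■□■□□
■□■□□□
□□□■■□
k=8  □□□□□□
□□□□□□
□□□□□□
■■■□□□
□■■□■□
□□□■□□
k=9  □□□□□□
□□□□□□
□■□□□□
■□■■□□
■□□□□□
□□■■□□
k=10  □□□□□□
□□□□□□
□■■□□□
■□■□□□
□□□□□□
□□□□□□
k=11  □□□□□□
□□□□□□
□■■□□□
□□■□□□
□□□□□□
□□□□□□
k=12  □□□□□□
□□□□□□
□■■□□□
□■■□□□
□□□□□□
□□□□□□
k=13  □□□□□□
□□□□□□
□■■□□□
□■■□□□
□□□□□□
□□□□□□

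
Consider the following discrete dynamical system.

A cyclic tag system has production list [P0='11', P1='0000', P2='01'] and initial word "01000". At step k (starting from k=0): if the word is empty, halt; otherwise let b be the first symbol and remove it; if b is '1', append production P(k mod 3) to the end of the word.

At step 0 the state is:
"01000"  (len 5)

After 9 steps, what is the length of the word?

step 0: "01000"  (len 5)
step 1: "1000"  (len 4)
step 2: "0000000"  (len 7)
step 3: "000000"  (len 6)
step 4: "00000"  (len 5)
step 5: "0000"  (len 4)
step 6: "000"  (len 3)
step 7: "00"  (len 2)
step 8: "0"  (len 1)
step 9: (halted — word empty)

0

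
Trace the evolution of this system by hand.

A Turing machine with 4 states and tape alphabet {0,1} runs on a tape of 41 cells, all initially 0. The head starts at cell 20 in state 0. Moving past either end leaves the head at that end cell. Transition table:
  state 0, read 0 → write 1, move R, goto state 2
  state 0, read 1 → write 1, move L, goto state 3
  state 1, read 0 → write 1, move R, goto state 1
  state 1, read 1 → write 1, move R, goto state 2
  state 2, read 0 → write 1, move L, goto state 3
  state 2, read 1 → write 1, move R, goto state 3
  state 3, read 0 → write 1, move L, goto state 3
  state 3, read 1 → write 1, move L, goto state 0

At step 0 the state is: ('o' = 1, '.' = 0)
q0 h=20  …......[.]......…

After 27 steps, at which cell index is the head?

15

t=0: q0 h=20  …......[.]......…
t=1: q2 h=21  ….....o[.]......…
t=2: q3 h=20  …......[o]o.....…
t=3: q0 h=19  …......[.]oo....…
t=4: q2 h=20  ….....o[o]o.....…
t=5: q3 h=21  …....oo[o]......…
t=6: q0 h=20  ….....o[o]o.....…
t=7: q3 h=19  …......[o]oo....…
t=8: q0 h=18  …......[.]ooo...…
t=9: q2 h=19  ….....o[o]oo....…
t=10: q3 h=20  …....oo[o]o.....…
t=11: q0 h=19  ….....o[o]oo....…
t=12: q3 h=18  …......[o]ooo...…
t=13: q0 h=17  …......[.]oooo..…
t=14: q2 h=18  ….....o[o]ooo...…
t=15: q3 h=19  …....oo[o]oo....…
t=16: q0 h=18  ….....o[o]ooo...…
t=17: q3 h=17  …......[o]oooo..…
t=18: q0 h=16  …......[.]ooooo.…
t=19: q2 h=17  ….....o[o]oooo..…
t=20: q3 h=18  …....oo[o]ooo...…
t=21: q0 h=17  ….....o[o]oooo..…
t=22: q3 h=16  …......[o]ooooo.…
t=23: q0 h=15  …......[.]oooooo…
t=24: q2 h=16  ….....o[o]ooooo.…
t=25: q3 h=17  …....oo[o]oooo..…
t=26: q0 h=16  ….....o[o]ooooo.…
t=27: q3 h=15  …......[o]oooooo…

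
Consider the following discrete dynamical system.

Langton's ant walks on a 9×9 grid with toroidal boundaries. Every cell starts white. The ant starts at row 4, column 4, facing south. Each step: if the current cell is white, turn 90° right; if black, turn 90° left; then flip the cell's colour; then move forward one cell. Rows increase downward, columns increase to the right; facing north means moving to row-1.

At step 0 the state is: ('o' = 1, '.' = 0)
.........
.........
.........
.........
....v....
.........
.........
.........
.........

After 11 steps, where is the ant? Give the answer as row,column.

3,6

0) .........
.........
.........
.........
....v....
.........
.........
.........
.........
1) .........
.........
.........
.........
...<o....
.........
.........
.........
.........
2) .........
.........
.........
...^.....
...oo....
.........
.........
.........
.........
3) .........
.........
.........
...o>....
...oo....
.........
.........
.........
.........
4) .........
.........
.........
...oo....
...ov....
.........
.........
.........
.........
5) .........
.........
.........
...oo....
...o.>...
.........
.........
.........
.........
6) .........
.........
.........
...oo....
...o.o...
.....v...
.........
.........
.........
7) .........
.........
.........
...oo....
...o.o...
....<o...
.........
.........
.........
8) .........
.........
.........
...oo....
...o^o...
....oo...
.........
.........
.........
9) .........
.........
.........
...oo....
...oo>...
....oo...
.........
.........
.........
10) .........
.........
.........
...oo^...
...oo....
....oo...
.........
.........
.........
11) .........
.........
.........
...ooo>..
...oo....
....oo...
.........
.........
.........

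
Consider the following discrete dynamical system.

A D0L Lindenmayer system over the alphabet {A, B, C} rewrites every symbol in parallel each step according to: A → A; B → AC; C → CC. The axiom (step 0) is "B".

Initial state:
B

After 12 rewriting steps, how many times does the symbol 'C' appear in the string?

t=0: B
t=1: AC
t=2: ACC
t=3: ACCCC
t=4: ACCCCCCCC
t=5: ACCCCCCCCCCCCCCCC
t=6: ACCCCCCCCCCCCCCCCCCCCCCCCCCCCCCCC
t=7: ACCCCCCCCCCCCCCCCCCCCCCCCCCCCCCCCCCCCCCCCCCCCCCCCCCCCCCCCCCCCCCCC
t=8: ACCCCCCCCCCCCCCCCCCCCCCCCCCCCCCCCCCCCCCCCCCCCCCCCCCCCCCCCC…CCCCCCCCCCCCCCCCCCCCCCCCCCCCCCCCCCCCCCCCCCCCCCCCCCCCCCCCCC  (len 129)
t=9: ACCCCCCCCCCCCCCCCCCCCCCCCCCCCCCCCCCCCCCCCCCCCCCCCCCCCCCCCC…CCCCCCCCCCCCCCCCCCCCCCCCCCCCCCCCCCCCCCCCCCCCCCCCCCCCCCCCCC  (len 257)
t=10: ACCCCCCCCCCCCCCCCCCCCCCCCCCCCCCCCCCCCCCCCCCCCCCCCCCCCCCCCC…CCCCCCCCCCCCCCCCCCCCCCCCCCCCCCCCCCCCCCCCCCCCCCCCCCCCCCCCCC  (len 513)
t=11: ACCCCCCCCCCCCCCCCCCCCCCCCCCCCCCCCCCCCCCCCCCCCCCCCCCCCCCCCC…CCCCCCCCCCCCCCCCCCCCCCCCCCCCCCCCCCCCCCCCCCCCCCCCCCCCCCCCCC  (len 1025)
t=12: ACCCCCCCCCCCCCCCCCCCCCCCCCCCCCCCCCCCCCCCCCCCCCCCCCCCCCCCCC…CCCCCCCCCCCCCCCCCCCCCCCCCCCCCCCCCCCCCCCCCCCCCCCCCCCCCCCCCC  (len 2049)

2048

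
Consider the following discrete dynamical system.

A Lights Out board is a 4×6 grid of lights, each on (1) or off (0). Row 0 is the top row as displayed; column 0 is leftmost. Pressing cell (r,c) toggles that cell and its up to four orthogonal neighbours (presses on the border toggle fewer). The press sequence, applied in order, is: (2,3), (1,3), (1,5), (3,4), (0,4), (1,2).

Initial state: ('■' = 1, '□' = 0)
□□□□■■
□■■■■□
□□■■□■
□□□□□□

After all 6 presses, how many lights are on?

gen 0: □□□□■■
□■■■■□
□□■■□■
□□□□□□
gen 1: □□□□■■
□■■□■□
□□□□■■
□□□■□□
gen 2: □□□■■■
□■□■□□
□□□■■■
□□□■□□
gen 3: □□□■■□
□■□■■■
□□□■■□
□□□■□□
gen 4: □□□■■□
□■□■■■
□□□■□□
□□□□■■
gen 5: □□□□□■
□■□■□■
□□□■□□
□□□□■■
gen 6: □□■□□■
□□■□□■
□□■■□□
□□□□■■

8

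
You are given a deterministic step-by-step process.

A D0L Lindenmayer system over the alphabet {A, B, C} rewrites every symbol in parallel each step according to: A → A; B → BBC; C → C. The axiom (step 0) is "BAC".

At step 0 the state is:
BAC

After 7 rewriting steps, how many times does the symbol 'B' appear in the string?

0) BAC
1) BBCAC
2) BBCBBCCAC
3) BBCBBCCBBCBBCCCAC
4) BBCBBCCBBCBBCCCBBCBBCCBBCBBCCCCAC
5) BBCBBCCBBCBBCCCBBCBBCCBBCBBCCCCBBCBBCCBBCBBCCCBBCBBCCBBCBBCCCCCAC
6) BBCBBCCBBCBBCCCBBCBBCCBBCBBCCCCBBCBBCCBBCBBCCCBBCBBCCBBCBB…BCBBCCCBBCBBCCBBCBBCCCCBBCBBCCBBCBBCCCBBCBBCCBBCBBCCCCCCAC  (len 129)
7) BBCBBCCBBCBBCCCBBCBBCCBBCBBCCCCBBCBBCCBBCBBCCCBBCBBCCBBCBB…CBBCCCBBCBBCCBBCBBCCCCBBCBBCCBBCBBCCCBBCBBCCBBCBBCCCCCCCAC  (len 257)

128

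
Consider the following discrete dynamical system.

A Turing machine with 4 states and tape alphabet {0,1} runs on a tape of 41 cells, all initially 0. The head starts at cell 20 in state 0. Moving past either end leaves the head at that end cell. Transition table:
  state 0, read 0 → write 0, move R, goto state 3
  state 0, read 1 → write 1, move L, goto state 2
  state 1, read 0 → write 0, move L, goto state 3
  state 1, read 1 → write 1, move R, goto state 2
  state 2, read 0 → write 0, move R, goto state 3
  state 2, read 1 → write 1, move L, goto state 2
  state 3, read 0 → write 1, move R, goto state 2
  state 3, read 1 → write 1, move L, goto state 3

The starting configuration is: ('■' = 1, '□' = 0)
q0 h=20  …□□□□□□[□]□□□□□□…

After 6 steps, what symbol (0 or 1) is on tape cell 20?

0

t=0: q0 h=20  …□□□□□□[□]□□□□□□…
t=1: q3 h=21  …□□□□□□[□]□□□□□□…
t=2: q2 h=22  …□□□□□■[□]□□□□□□…
t=3: q3 h=23  …□□□□■□[□]□□□□□□…
t=4: q2 h=24  …□□□■□■[□]□□□□□□…
t=5: q3 h=25  …□□■□■□[□]□□□□□□…
t=6: q2 h=26  …□■□■□■[□]□□□□□□…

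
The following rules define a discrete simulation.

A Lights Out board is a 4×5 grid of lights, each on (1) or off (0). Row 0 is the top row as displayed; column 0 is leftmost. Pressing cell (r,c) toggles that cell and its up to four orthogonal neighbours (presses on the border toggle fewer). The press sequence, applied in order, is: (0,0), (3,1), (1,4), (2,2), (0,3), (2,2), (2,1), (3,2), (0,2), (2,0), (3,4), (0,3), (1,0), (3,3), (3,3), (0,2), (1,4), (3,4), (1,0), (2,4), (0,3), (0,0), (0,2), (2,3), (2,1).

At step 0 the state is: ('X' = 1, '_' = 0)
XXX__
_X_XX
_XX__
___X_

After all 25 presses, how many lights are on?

gen 0: XXX__
_X_XX
_XX__
___X_
gen 1: __X__
XX_XX
_XX__
___X_
gen 2: __X__
XX_XX
__X__
XXXX_
gen 3: __X_X
XX___
__X_X
XXXX_
gen 4: __X_X
XXX__
_X_XX
XX_X_
gen 5: ___X_
XXXX_
_X_XX
XX_X_
gen 6: ___X_
XX_X_
__X_X
XXXX_
gen 7: ___X_
X__X_
XX__X
X_XX_
gen 8: ___X_
X__X_
XXX_X
XX___
gen 9: _XX__
X_XX_
XXX_X
XX___
gen 10: _XX__
__XX_
__X_X
_X___
gen 11: _XX__
__XX_
__X__
_X_XX
gen 12: _X_XX
__X__
__X__
_X_XX
gen 13: XX_XX
XXX__
X_X__
_X_XX
gen 14: XX_XX
XXX__
X_XX_
_XX__
gen 15: XX_XX
XXX__
X_X__
_X_XX
gen 16: X_X_X
XX___
X_X__
_X_XX
gen 17: X_X__
XX_XX
X_X_X
_X_XX
gen 18: X_X__
XX_XX
X_X__
_X___
gen 19: __X__
___XX
__X__
_X___
gen 20: __X__
___X_
__XXX
_X__X
gen 21: ___XX
_____
__XXX
_X__X
gen 22: XX_XX
X____
__XXX
_X__X
gen 23: X_X_X
X_X__
__XXX
_X__X
gen 24: X_X_X
X_XX_
_____
_X_XX
gen 25: X_X_X
XXXX_
XXX__
___XX

12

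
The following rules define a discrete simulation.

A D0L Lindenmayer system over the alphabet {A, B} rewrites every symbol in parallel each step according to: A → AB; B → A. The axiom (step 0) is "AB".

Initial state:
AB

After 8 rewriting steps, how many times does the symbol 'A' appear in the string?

55

0) AB
1) ABA
2) ABAAB
3) ABAABABA
4) ABAABABAABAAB
5) ABAABABAABAABABAABABA
6) ABAABABAABAABABAABABAABAABABAABAAB
7) ABAABABAABAABABAABABAABAABABAABAABABAABABAABAABABAABABA
8) ABAABABAABAABABAABABAABAABABAABAABABAABABAABAABABAABABAABAABABAABAABABAABABAABAABABAABAAB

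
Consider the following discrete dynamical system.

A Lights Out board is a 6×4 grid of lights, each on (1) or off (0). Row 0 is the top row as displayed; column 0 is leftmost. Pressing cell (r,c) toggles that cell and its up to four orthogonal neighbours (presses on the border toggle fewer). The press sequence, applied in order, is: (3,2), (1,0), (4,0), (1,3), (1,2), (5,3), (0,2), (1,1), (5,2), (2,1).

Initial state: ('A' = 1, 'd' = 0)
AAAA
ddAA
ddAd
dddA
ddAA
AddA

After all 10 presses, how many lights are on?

13

t=0: AAAA
ddAA
ddAd
dddA
ddAA
AddA
t=1: AAAA
ddAA
dddd
dAAd
dddA
AddA
t=2: dAAA
AAAA
Addd
dAAd
dddA
AddA
t=3: dAAA
AAAA
Addd
AAAd
AAdA
dddA
t=4: dAAd
AAdd
AddA
AAAd
AAdA
dddA
t=5: dAdd
AdAA
AdAA
AAAd
AAdA
dddA
t=6: dAdd
AdAA
AdAA
AAAd
AAdd
ddAd
t=7: ddAA
AddA
AdAA
AAAd
AAdd
ddAd
t=8: dAAA
dAAA
AAAA
AAAd
AAdd
ddAd
t=9: dAAA
dAAA
AAAA
AAAd
AAAd
dAdA
t=10: dAAA
ddAA
dddA
AdAd
AAAd
dAdA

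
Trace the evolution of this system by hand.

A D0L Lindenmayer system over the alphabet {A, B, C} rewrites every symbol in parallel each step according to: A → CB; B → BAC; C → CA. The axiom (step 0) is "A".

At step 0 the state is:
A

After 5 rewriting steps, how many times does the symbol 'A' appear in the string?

17

t=0: A
t=1: CB
t=2: CABAC
t=3: CACBBACCBCA
t=4: CACBCABACBACCBCACABACCACB
t=5: CACBCABACCACBBACCBCABACCBCACABACCACBCACBBACCBCACACBCABAC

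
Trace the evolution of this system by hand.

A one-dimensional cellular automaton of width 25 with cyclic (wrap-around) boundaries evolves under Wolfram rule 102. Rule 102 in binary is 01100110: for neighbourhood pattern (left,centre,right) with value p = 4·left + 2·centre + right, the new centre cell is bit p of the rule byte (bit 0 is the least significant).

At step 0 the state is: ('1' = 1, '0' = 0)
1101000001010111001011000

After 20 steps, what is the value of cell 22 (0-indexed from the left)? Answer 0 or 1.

0

t=0: 1101000001010111001011000
t=1: 0111000011111001011101001
t=2: 1001000100001011100111011
t=3: 1011001100011100101001100
t=4: 1101010100100101111010101
t=5: 0111111101101110001111110
t=6: 1000000110110010010000010
t=7: 1000001011010110110000111
t=8: 1000011101111011010001000
t=9: 1000100110001101110011001
t=10: 1001101010010110010101010
t=11: 1010111110111010111111111
t=12: 1111000011001111000000000
t=13: 0001000101010001000000001
t=14: 0011001111110011000000011
t=15: 0101010000010101000000101
t=16: 1111110000111111000001111
t=17: 0000010001000001000010000
t=18: 0000110011000011000110000
t=19: 0001010101000101001010000
t=20: 0011111111001111011110000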